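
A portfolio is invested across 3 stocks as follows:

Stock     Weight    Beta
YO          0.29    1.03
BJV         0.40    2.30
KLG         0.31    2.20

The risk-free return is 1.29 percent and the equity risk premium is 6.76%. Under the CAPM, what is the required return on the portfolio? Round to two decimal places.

β_P = Σ w_i β_i = 0.29×1.03 + 0.40×2.30 + 0.31×2.20 = 1.9007
E(R_P) = R_f + β_P × MRP = 1.29% + 1.9007 × 6.76% = 14.14%

14.14%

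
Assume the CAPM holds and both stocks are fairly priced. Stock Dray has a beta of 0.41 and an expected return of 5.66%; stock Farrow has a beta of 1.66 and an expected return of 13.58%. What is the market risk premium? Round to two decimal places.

Both satisfy E(R) = R_f + β·MRP, so the slope of the SML is
MRP = (13.58% − 5.66%) / (1.66 − 0.41) = 7.92% / 1.25 = 6.3360%

6.34%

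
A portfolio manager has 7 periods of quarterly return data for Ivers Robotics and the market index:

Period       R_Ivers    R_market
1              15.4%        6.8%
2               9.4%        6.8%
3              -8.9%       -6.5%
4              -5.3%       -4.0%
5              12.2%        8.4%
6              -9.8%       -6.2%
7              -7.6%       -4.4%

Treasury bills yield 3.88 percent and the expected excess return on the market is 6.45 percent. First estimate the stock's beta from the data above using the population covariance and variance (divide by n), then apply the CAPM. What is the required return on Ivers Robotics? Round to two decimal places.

14.14%

Mean R_i = (15.4 + 9.4 − 8.9 − 5.3 + 12.2 − 9.8 − 7.6) / 7 = 0.7714%
Mean R_m = (6.8 + 6.8 − 6.5 − 4.0 + 8.4 − 6.2 − 4.4) / 7 = 0.1286%
Σ(R_i − R̄_i)(R_m − R̄_m) = 443.6757  ⇒  Cov = 443.6757 / 7 = 63.3822
Σ(R_m − R̄_m)² = 278.9743  ⇒  Var(R_m) = 278.9743 / 7 = 39.8535
β = Cov / Var(R_m) = 63.3822 / 39.8535 = 1.5904
E(R) = R_f + β × MRP = 3.88% + 1.5904 × 6.45% = 14.14%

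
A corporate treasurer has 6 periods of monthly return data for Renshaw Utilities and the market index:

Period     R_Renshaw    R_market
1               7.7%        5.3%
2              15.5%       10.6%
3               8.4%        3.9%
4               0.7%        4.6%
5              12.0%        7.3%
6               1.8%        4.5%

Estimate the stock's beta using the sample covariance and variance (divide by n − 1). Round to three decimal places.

1.836

Mean R_i = (7.7 + 15.5 + 8.4 + 0.7 + 12.0 + 1.8) / 6 = 7.6833%
Mean R_m = (5.3 + 10.6 + 3.9 + 4.6 + 7.3 + 4.5) / 6 = 6.0333%
Σ(R_i − R̄_i)(R_m − R̄_m) = 58.6533  ⇒  Cov = 58.6533 / 5 = 11.7307
Σ(R_m − R̄_m)² = 31.9533  ⇒  Var(R_m) = 31.9533 / 5 = 6.3907
β = Cov / Var(R_m) = 11.7307 / 6.3907 = 1.8356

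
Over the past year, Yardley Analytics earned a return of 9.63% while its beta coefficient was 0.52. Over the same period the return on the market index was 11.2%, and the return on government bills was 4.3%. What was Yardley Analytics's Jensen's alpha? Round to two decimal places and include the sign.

Market excess return = 11.2% − 4.3% = 6.90%
CAPM benchmark = R_f + β(R_m − R_f) = 4.3% + 0.52 × 6.9% = 7.8880%
α = actual − benchmark = 9.63% − 7.8880% = +1.74%

+1.74%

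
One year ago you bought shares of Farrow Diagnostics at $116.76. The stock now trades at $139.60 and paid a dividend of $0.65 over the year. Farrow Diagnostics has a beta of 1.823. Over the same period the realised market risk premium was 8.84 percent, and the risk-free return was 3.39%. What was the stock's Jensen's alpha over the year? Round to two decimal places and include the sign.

Realised HPR = (P1 + D1 − P0) / P0 = (139.60 + 0.65 − 116.76) / 116.76 = 23.49 / 116.76 = 20.1182%
CAPM required = R_f + β·MRP = 3.39% + 1.823 × 8.84% = 19.50532%
α = realised − required = 20.1182% − 19.50532% = +0.61%

+0.61%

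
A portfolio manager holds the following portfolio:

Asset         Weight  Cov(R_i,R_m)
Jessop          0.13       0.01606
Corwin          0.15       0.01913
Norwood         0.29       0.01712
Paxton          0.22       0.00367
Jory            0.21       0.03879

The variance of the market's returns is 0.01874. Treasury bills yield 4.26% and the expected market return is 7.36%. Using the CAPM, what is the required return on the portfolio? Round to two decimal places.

β_Jessop = 0.01606 / 0.01874 = 0.8570
β_Corwin = 0.01913 / 0.01874 = 1.0208
β_Norwood = 0.01712 / 0.01874 = 0.9136
β_Paxton = 0.00367 / 0.01874 = 0.1958
β_Jory = 0.03879 / 0.01874 = 2.0699
β_P = Σ w_i β_i = 0.13×0.8570 + 0.15×1.0208 + 0.29×0.9136 + 0.22×0.1958 + 0.21×2.0699 = 1.0072
MRP = 7.36% − 4.26% = 3.10%
E(R_P) = R_f + β_P × MRP = 4.26% + 1.0072 × 3.10% = 7.38%

7.38%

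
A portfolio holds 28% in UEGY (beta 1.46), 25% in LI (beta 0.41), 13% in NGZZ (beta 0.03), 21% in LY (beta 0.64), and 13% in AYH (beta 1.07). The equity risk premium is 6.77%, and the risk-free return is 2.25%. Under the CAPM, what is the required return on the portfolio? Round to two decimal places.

7.59%

β_P = Σ w_i β_i = 0.28×1.46 + 0.25×0.41 + 0.13×0.03 + 0.21×0.64 + 0.13×1.07 = 0.7887
E(R_P) = R_f + β_P × MRP = 2.25% + 0.7887 × 6.77% = 7.59%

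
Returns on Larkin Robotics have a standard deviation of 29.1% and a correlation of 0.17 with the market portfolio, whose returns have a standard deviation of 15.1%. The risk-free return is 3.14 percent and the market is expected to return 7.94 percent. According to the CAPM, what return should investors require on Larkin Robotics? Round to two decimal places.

β = ρ × σ_i / σ_m = 0.17 × 29.1% / 15.1% = 0.3276
MRP = 7.94% − 3.14% = 4.80%
E(R) = 3.14% + 0.3276 × 4.80% = 4.71%

4.71%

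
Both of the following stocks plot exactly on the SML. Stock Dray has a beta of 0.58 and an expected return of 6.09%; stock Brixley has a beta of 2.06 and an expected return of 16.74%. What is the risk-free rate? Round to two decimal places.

Both satisfy E(R) = R_f + β·MRP, so the slope of the SML is
MRP = (16.74% − 6.09%) / (2.06 − 0.58) = 10.65% / 1.48 = 7.1959%
R_f = E(R_Dray) − β_Dray·MRP = 6.09% − 0.58 × 7.1959% = 1.9164%

1.92%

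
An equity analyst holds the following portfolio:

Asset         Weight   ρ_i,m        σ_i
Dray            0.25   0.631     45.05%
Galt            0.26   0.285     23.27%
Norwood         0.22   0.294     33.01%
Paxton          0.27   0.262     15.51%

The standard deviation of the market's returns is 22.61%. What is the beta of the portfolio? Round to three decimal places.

β_Dray = 0.631 × 45.05% / 22.61% = 1.2573
β_Galt = 0.285 × 23.27% / 22.61% = 0.2933
β_Norwood = 0.294 × 33.01% / 22.61% = 0.4292
β_Paxton = 0.262 × 15.51% / 22.61% = 0.1797
β_P = Σ w_i β_i = 0.25×1.2573 + 0.26×0.2933 + 0.22×0.4292 + 0.27×0.1797 = 0.5335

0.534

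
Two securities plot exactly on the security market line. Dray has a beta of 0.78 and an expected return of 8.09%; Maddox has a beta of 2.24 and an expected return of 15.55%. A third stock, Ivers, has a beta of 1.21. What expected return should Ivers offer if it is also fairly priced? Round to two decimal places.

MRP (SML slope) = (15.55% − 8.09%) / (2.24 − 0.78) = 7.46% / 1.46 = 5.1096%
R_f (intercept) = 8.09% − 0.78 × 5.1096% = 4.1045%
E(R_Ivers) = R_f + β × MRP = 4.1045% + 1.21 × 5.1096% = 10.29%

10.29%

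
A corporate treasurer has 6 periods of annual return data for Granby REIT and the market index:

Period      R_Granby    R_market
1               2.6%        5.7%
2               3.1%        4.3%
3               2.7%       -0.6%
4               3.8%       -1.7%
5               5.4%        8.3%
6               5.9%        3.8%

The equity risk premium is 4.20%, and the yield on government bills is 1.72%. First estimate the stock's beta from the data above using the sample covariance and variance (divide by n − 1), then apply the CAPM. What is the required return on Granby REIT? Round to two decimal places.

Mean R_i = (2.6 + 3.1 + 2.7 + 3.8 + 5.4 + 5.9) / 6 = 3.9167%
Mean R_m = (5.7 + 4.3 − 0.6 − 1.7 + 8.3 + 3.8) / 6 = 3.3000%
Σ(R_i − R̄_i)(R_m − R̄_m) = 9.7600  ⇒  Cov = 9.7600 / 5 = 1.9520
Σ(R_m − R̄_m)² = 72.2200  ⇒  Var(R_m) = 72.2200 / 5 = 14.4440
β = Cov / Var(R_m) = 1.9520 / 14.4440 = 0.1351
E(R) = R_f + β × MRP = 1.72% + 0.1351 × 4.20% = 2.29%

2.29%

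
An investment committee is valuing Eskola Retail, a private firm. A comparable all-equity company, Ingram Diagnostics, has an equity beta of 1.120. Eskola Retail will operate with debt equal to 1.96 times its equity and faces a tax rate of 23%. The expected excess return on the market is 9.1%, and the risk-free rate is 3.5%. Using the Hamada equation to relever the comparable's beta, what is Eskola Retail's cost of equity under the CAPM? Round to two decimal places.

β_L = β_U × [1 + (1 − t)(D/E)] = 1.120 × [1 + (1 − 0.23) × 1.96]
    = 1.120 × [1 + 0.77 × 1.96] = 1.120 × 2.5092 = 2.8103
E(R) = R_f + β_L × MRP = 3.5% + 2.8103 × 9.1% = 29.07%

29.07%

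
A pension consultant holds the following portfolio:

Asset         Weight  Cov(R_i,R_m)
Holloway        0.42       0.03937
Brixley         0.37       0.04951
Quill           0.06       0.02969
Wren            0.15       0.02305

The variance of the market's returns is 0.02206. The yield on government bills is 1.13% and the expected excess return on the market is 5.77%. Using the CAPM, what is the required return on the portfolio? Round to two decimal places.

β_Holloway = 0.03937 / 0.02206 = 1.7847
β_Brixley = 0.04951 / 0.02206 = 2.2443
β_Quill = 0.02969 / 0.02206 = 1.3459
β_Wren = 0.02305 / 0.02206 = 1.0449
β_P = Σ w_i β_i = 0.42×1.7847 + 0.37×2.2443 + 0.06×1.3459 + 0.15×1.0449 = 1.8175
E(R_P) = R_f + β_P × MRP = 1.13% + 1.8175 × 5.77% = 11.62%

11.62%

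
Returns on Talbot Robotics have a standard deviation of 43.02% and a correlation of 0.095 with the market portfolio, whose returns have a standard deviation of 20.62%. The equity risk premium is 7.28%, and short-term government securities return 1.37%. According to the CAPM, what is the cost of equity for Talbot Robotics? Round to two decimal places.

2.81%

β = ρ × σ_i / σ_m = 0.095 × 43.02% / 20.62% = 0.1982
E(R) = 1.37% + 0.1982 × 7.28% = 2.81%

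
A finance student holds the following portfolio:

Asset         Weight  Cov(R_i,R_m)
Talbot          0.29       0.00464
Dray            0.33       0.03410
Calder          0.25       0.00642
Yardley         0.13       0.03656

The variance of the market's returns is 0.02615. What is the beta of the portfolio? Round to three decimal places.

0.725

β_Talbot = 0.00464 / 0.02615 = 0.1774
β_Dray = 0.03410 / 0.02615 = 1.3040
β_Calder = 0.00642 / 0.02615 = 0.2455
β_Yardley = 0.03656 / 0.02615 = 1.3981
β_P = Σ w_i β_i = 0.29×0.1774 + 0.33×1.3040 + 0.25×0.2455 + 0.13×1.3981 = 0.7249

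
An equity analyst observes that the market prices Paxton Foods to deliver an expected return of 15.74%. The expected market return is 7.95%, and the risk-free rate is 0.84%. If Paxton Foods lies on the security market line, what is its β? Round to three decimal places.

MRP = 7.95% − 0.84% = 7.11%
β = (E(R) − R_f) / MRP = (15.74% − 0.84%) / 7.11% = 14.90% / 7.11% = 2.096

2.096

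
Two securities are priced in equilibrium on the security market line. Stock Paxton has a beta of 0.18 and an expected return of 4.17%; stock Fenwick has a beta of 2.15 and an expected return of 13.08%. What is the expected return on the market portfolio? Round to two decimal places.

7.88%

Both satisfy E(R) = R_f + β·MRP, so the slope of the SML is
MRP = (13.08% − 4.17%) / (2.15 − 0.18) = 8.91% / 1.97 = 4.5228%
R_f = E(R_Paxton) − β_Paxton·MRP = 4.17% − 0.18 × 4.5228% = 3.3559%
E(R_m) = R_f + MRP = 3.3559% + 4.5228% = 7.88%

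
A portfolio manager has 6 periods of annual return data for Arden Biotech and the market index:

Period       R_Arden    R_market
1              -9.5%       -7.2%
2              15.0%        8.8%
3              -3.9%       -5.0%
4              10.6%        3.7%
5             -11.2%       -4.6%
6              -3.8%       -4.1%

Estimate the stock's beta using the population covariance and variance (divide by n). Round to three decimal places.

1.660

Mean R_i = (-9.5 + 15.0 − 3.9 + 10.6 − 11.2 − 3.8) / 6 = -0.4667%
Mean R_m = (-7.2 + 8.8 − 5.0 + 3.7 − 4.6 − 4.1) / 6 = -1.4000%
Σ(R_i − R̄_i)(R_m − R̄_m) = 322.3000  ⇒  Cov = 322.3000 / 6 = 53.7167
Σ(R_m − R̄_m)² = 194.1800  ⇒  Var(R_m) = 194.1800 / 6 = 32.3633
β = Cov / Var(R_m) = 53.7167 / 32.3633 = 1.6598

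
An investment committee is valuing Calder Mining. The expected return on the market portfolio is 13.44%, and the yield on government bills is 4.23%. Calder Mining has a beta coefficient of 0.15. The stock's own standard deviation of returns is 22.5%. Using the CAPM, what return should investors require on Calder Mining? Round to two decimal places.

5.61%

Market risk premium = E(R_m) − R_f = 13.44% − 4.23% = 9.21%
E(R) = R_f + β × MRP = 4.23% + 0.15 × 9.21% = 5.61%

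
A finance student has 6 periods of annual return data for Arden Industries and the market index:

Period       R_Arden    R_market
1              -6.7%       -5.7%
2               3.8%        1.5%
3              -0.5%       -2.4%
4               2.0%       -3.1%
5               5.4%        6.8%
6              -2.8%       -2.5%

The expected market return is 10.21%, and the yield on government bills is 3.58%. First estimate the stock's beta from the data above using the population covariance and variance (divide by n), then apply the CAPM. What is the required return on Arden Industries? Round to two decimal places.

Mean R_i = (-6.7 + 3.8 − 0.5 + 2.0 + 5.4 − 2.8) / 6 = 0.2000%
Mean R_m = (-5.7 + 1.5 − 2.4 − 3.1 + 6.8 − 2.5) / 6 = -0.9000%
Σ(R_i − R̄_i)(R_m − R̄_m) = 83.6900  ⇒  Cov = 83.6900 / 6 = 13.9483
Σ(R_m − R̄_m)² = 97.7400  ⇒  Var(R_m) = 97.7400 / 6 = 16.2900
β = Cov / Var(R_m) = 13.9483 / 16.2900 = 0.8562
MRP = 10.21% − 3.58% = 6.63%
E(R) = R_f + β × MRP = 3.58% + 0.8562 × 6.63% = 9.26%

9.26%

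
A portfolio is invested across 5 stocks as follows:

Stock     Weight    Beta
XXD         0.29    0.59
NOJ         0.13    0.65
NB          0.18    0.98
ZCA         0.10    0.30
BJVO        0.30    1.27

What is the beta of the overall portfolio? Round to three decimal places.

β_P = Σ w_i β_i = 0.29×0.59 + 0.13×0.65 + 0.18×0.98 + 0.10×0.30 + 0.30×1.27 = 0.8430

0.843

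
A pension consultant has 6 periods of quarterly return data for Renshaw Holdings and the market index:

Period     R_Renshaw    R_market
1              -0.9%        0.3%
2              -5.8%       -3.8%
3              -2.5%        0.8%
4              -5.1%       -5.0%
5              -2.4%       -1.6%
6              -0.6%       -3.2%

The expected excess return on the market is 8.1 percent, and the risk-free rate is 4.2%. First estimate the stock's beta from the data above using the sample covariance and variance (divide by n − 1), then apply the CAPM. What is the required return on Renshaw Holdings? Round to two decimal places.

Mean R_i = (-0.9 − 5.8 − 2.5 − 5.1 − 2.4 − 0.6) / 6 = -2.8833%
Mean R_m = (0.3 − 3.8 + 0.8 − 5.0 − 1.6 − 3.2) / 6 = -2.0833%
Σ(R_i − R̄_i)(R_m − R̄_m) = 14.9883  ⇒  Cov = 14.9883 / 5 = 2.9977
Σ(R_m − R̄_m)² = 26.9283  ⇒  Var(R_m) = 26.9283 / 5 = 5.3857
β = Cov / Var(R_m) = 2.9977 / 5.3857 = 0.5566
E(R) = R_f + β × MRP = 4.2% + 0.5566 × 8.1% = 8.71%

8.71%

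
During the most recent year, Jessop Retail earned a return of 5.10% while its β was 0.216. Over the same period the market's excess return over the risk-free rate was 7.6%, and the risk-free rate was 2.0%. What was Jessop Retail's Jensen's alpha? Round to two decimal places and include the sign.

+1.46%

CAPM benchmark = R_f + β(R_m − R_f) = 2.0% + 0.216 × 7.6% = 3.6416%
α = actual − benchmark = 5.10% − 3.6416% = +1.46%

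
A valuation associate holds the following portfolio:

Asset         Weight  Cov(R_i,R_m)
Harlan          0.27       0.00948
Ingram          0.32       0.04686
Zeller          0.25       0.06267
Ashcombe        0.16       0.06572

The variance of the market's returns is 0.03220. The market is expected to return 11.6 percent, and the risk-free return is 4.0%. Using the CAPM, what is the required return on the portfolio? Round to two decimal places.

β_Harlan = 0.00948 / 0.03220 = 0.2944
β_Ingram = 0.04686 / 0.03220 = 1.4553
β_Zeller = 0.06267 / 0.03220 = 1.9463
β_Ashcombe = 0.06572 / 0.03220 = 2.0410
β_P = Σ w_i β_i = 0.27×0.2944 + 0.32×1.4553 + 0.25×1.9463 + 0.16×2.0410 = 1.3583
MRP = 11.6% − 4.0% = 7.60%
E(R_P) = R_f + β_P × MRP = 4.0% + 1.3583 × 7.6% = 14.32%

14.32%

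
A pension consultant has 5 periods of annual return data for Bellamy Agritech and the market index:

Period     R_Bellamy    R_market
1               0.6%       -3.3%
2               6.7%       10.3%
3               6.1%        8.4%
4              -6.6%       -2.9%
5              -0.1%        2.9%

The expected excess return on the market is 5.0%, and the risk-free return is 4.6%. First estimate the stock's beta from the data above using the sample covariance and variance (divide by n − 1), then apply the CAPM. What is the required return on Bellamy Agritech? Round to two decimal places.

Mean R_i = (0.6 + 6.7 + 6.1 − 6.6 − 0.1) / 5 = 1.3400%
Mean R_m = (-3.3 + 10.3 + 8.4 − 2.9 + 2.9) / 5 = 3.0800%
Σ(R_i − R̄_i)(R_m − R̄_m) = 116.4840  ⇒  Cov = 116.4840 / 4 = 29.1210
Σ(R_m − R̄_m)² = 156.9280  ⇒  Var(R_m) = 156.9280 / 4 = 39.2320
β = Cov / Var(R_m) = 29.1210 / 39.2320 = 0.7423
E(R) = R_f + β × MRP = 4.6% + 0.7423 × 5.0% = 8.31%

8.31%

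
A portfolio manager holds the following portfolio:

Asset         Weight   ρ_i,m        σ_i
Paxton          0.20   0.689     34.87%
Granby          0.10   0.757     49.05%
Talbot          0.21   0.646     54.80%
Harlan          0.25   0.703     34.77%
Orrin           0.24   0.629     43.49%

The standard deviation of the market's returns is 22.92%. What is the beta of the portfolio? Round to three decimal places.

1.249

β_Paxton = 0.689 × 34.87% / 22.92% = 1.0482
β_Granby = 0.757 × 49.05% / 22.92% = 1.6200
β_Talbot = 0.646 × 54.80% / 22.92% = 1.5445
β_Harlan = 0.703 × 34.77% / 22.92% = 1.0665
β_Orrin = 0.629 × 43.49% / 22.92% = 1.1935
β_P = Σ w_i β_i = 0.20×1.0482 + 0.10×1.6200 + 0.21×1.5445 + 0.25×1.0665 + 0.24×1.1935 = 1.2491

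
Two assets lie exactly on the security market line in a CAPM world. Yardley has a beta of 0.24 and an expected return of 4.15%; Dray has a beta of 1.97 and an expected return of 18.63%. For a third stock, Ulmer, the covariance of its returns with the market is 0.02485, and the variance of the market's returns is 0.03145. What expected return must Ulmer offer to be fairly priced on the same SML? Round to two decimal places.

8.75%

MRP = (18.63% − 4.15%) / (1.97 − 0.24) = 8.3699%
R_f = 4.15% − 0.24 × 8.3699% = 2.1412%
β_Ulmer = Cov / Var(R_m) = 0.02485 / 0.03145 = 0.7901
E(R_Ulmer) = R_f + β × MRP = 2.1412% + 0.7901 × 8.3699% = 8.75%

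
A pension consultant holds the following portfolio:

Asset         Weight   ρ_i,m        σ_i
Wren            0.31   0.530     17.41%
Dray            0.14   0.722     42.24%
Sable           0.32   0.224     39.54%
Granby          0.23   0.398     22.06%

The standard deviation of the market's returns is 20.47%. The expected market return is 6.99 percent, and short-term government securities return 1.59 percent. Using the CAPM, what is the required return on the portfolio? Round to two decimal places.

4.75%

β_Wren = 0.530 × 17.41% / 20.47% = 0.4508
β_Dray = 0.722 × 42.24% / 20.47% = 1.4899
β_Sable = 0.224 × 39.54% / 20.47% = 0.4327
β_Granby = 0.398 × 22.06% / 20.47% = 0.4289
β_P = Σ w_i β_i = 0.31×0.4508 + 0.14×1.4899 + 0.32×0.4327 + 0.23×0.4289 = 0.5854
MRP = 6.99% − 1.59% = 5.40%
E(R_P) = R_f + β_P × MRP = 1.59% + 0.5854 × 5.40% = 4.75%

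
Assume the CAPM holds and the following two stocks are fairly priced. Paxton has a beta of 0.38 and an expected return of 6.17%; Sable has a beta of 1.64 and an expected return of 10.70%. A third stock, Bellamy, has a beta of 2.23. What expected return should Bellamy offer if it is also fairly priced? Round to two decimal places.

12.82%

MRP (SML slope) = (10.70% − 6.17%) / (1.64 − 0.38) = 4.53% / 1.26 = 3.5952%
R_f (intercept) = 6.17% − 0.38 × 3.5952% = 4.8038%
E(R_Bellamy) = R_f + β × MRP = 4.8038% + 2.23 × 3.5952% = 12.82%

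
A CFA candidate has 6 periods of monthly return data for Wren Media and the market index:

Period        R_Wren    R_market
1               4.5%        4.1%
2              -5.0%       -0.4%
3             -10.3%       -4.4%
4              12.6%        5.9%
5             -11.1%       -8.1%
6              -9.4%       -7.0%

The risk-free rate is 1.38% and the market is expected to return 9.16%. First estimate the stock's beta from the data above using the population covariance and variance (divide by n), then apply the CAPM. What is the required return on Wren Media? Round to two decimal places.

Mean R_i = (4.5 − 5.0 − 10.3 + 12.6 − 11.1 − 9.4) / 6 = -3.1167%
Mean R_m = (4.1 − 0.4 − 4.4 + 5.9 − 8.1 − 7.0) / 6 = -1.6500%
Σ(R_i − R̄_i)(R_m − R̄_m) = 264.9650  ⇒  Cov = 264.9650 / 6 = 44.1608
Σ(R_m − R̄_m)² = 169.4150  ⇒  Var(R_m) = 169.4150 / 6 = 28.2358
β = Cov / Var(R_m) = 44.1608 / 28.2358 = 1.5640
MRP = 9.16% − 1.38% = 7.78%
E(R) = R_f + β × MRP = 1.38% + 1.5640 × 7.78% = 13.55%

13.55%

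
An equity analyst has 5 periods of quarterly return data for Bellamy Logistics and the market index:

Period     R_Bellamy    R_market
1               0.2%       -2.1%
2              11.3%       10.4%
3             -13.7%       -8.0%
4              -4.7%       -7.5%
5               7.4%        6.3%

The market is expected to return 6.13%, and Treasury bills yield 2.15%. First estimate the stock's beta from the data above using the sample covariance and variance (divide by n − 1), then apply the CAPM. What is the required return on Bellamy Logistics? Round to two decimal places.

6.66%

Mean R_i = (0.2 + 11.3 − 13.7 − 4.7 + 7.4) / 5 = 0.1000%
Mean R_m = (-2.1 + 10.4 − 8.0 − 7.5 + 6.3) / 5 = -0.1800%
Σ(R_i − R̄_i)(R_m − R̄_m) = 308.6600  ⇒  Cov = 308.6600 / 4 = 77.1650
Σ(R_m − R̄_m)² = 272.3480  ⇒  Var(R_m) = 272.3480 / 4 = 68.0870
β = Cov / Var(R_m) = 77.1650 / 68.0870 = 1.1333
MRP = 6.13% − 2.15% = 3.98%
E(R) = R_f + β × MRP = 2.15% + 1.1333 × 3.98% = 6.66%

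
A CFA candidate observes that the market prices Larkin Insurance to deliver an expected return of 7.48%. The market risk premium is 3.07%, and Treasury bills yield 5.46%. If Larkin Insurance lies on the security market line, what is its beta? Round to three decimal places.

0.658

β = (E(R) − R_f) / MRP = (7.48% − 5.46%) / 3.07% = 2.02% / 3.07% = 0.658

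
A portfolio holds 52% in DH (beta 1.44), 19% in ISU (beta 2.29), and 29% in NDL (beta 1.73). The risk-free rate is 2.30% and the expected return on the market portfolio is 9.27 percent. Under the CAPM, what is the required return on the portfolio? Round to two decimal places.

β_P = Σ w_i β_i = 0.52×1.44 + 0.19×2.29 + 0.29×1.73 = 1.6856
MRP = 9.27% − 2.30% = 6.97%
E(R_P) = R_f + β_P × MRP = 2.30% + 1.6856 × 6.97% = 14.05%

14.05%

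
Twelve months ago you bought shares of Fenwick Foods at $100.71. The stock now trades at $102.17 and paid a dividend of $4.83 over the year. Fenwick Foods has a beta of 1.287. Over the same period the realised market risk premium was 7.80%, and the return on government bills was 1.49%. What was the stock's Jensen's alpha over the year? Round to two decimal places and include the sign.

Realised HPR = (P1 + D1 − P0) / P0 = (102.17 + 4.83 − 100.71) / 100.71 = 6.29 / 100.71 = 6.2457%
CAPM required = R_f + β·MRP = 1.49% + 1.287 × 7.80% = 11.52860%
α = realised − required = 6.2457% − 11.52860% = -5.28%

-5.28%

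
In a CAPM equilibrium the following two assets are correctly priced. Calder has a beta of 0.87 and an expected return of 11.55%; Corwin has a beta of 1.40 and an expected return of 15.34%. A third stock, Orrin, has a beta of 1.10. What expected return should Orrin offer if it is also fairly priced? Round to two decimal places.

MRP (SML slope) = (15.34% − 11.55%) / (1.40 − 0.87) = 3.79% / 0.53 = 7.1509%
R_f (intercept) = 11.55% − 0.87 × 7.1509% = 5.3287%
E(R_Orrin) = R_f + β × MRP = 5.3287% + 1.10 × 7.1509% = 13.19%

13.19%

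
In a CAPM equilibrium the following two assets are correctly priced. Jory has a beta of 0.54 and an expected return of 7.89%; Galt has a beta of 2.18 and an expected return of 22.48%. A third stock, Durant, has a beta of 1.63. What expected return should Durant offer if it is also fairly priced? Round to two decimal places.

MRP (SML slope) = (22.48% − 7.89%) / (2.18 − 0.54) = 14.59% / 1.64 = 8.8963%
R_f (intercept) = 7.89% − 0.54 × 8.8963% = 3.0860%
E(R_Durant) = R_f + β × MRP = 3.0860% + 1.63 × 8.8963% = 17.59%

17.59%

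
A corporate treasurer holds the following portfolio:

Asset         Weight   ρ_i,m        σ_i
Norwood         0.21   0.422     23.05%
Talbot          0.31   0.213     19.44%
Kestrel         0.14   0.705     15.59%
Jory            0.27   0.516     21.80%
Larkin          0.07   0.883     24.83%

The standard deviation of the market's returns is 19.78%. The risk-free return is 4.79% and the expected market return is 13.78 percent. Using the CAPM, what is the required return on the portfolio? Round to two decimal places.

β_Norwood = 0.422 × 23.05% / 19.78% = 0.4918
β_Talbot = 0.213 × 19.44% / 19.78% = 0.2093
β_Kestrel = 0.705 × 15.59% / 19.78% = 0.5557
β_Jory = 0.516 × 21.80% / 19.78% = 0.5687
β_Larkin = 0.883 × 24.83% / 19.78% = 1.1084
β_P = Σ w_i β_i = 0.21×0.4918 + 0.31×0.2093 + 0.14×0.5557 + 0.27×0.5687 + 0.07×1.1084 = 0.4771
MRP = 13.78% − 4.79% = 8.99%
E(R_P) = R_f + β_P × MRP = 4.79% + 0.4771 × 8.99% = 9.08%

9.08%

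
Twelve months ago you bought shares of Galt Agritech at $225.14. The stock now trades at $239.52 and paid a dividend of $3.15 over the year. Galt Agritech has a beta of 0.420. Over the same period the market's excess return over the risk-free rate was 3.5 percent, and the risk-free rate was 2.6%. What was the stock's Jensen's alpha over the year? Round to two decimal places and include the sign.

+3.72%

Realised HPR = (P1 + D1 − P0) / P0 = (239.52 + 3.15 − 225.14) / 225.14 = 17.53 / 225.14 = 7.7863%
CAPM required = R_f + β·MRP = 2.6% + 0.420 × 3.5% = 4.0700%
α = realised − required = 7.7863% − 4.0700% = +3.72%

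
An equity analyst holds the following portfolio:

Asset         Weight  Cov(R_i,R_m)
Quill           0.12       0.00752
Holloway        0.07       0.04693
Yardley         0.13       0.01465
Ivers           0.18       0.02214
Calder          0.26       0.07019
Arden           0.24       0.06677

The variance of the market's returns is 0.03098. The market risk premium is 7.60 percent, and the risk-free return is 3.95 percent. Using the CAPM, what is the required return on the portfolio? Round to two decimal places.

14.83%

β_Quill = 0.00752 / 0.03098 = 0.2427
β_Holloway = 0.04693 / 0.03098 = 1.5148
β_Yardley = 0.01465 / 0.03098 = 0.4729
β_Ivers = 0.02214 / 0.03098 = 0.7147
β_Calder = 0.07019 / 0.03098 = 2.2657
β_Arden = 0.06677 / 0.03098 = 2.1553
β_P = Σ w_i β_i = 0.12×0.2427 + 0.07×1.5148 + 0.13×0.4729 + 0.18×0.7147 + 0.26×2.2657 + 0.24×2.1553 = 1.4316
E(R_P) = R_f + β_P × MRP = 3.95% + 1.4316 × 7.60% = 14.83%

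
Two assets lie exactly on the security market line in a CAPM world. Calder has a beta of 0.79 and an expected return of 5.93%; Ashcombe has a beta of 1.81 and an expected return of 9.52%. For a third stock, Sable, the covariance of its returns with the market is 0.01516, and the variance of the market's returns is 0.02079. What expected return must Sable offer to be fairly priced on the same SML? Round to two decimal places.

5.72%

MRP = (9.52% − 5.93%) / (1.81 − 0.79) = 3.5196%
R_f = 5.93% − 0.79 × 3.5196% = 3.1495%
β_Sable = Cov / Var(R_m) = 0.01516 / 0.02079 = 0.7292
E(R_Sable) = R_f + β × MRP = 3.1495% + 0.7292 × 3.5196% = 5.72%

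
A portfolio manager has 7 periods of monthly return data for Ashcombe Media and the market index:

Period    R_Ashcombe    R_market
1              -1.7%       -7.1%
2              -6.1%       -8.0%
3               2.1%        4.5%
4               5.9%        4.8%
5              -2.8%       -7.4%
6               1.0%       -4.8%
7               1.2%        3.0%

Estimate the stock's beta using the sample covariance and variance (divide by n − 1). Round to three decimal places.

0.552

Mean R_i = (-1.7 − 6.1 + 2.1 + 5.9 − 2.8 + 1.0 + 1.2) / 7 = -0.0571%
Mean R_m = (-7.1 − 8.0 + 4.5 + 4.8 − 7.4 − 4.8 + 3.0) / 7 = -2.1429%
Σ(R_i − R̄_i)(R_m − R̄_m) = 117.3029  ⇒  Cov = 117.3029 / 6 = 19.5505
Σ(R_m − R̄_m)² = 212.3571  ⇒  Var(R_m) = 212.3571 / 6 = 35.3929
β = Cov / Var(R_m) = 19.5505 / 35.3929 = 0.5524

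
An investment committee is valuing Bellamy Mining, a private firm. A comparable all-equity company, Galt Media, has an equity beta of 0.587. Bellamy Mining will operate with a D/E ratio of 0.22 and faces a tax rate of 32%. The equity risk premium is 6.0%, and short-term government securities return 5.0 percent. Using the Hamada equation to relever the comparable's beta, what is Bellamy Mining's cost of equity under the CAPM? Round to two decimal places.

9.05%

β_L = β_U × [1 + (1 − t)(D/E)] = 0.587 × [1 + (1 − 0.32) × 0.22]
    = 0.587 × [1 + 0.68 × 0.22] = 0.587 × 1.1496 = 0.6748
E(R) = R_f + β_L × MRP = 5.0% + 0.6748 × 6.0% = 9.05%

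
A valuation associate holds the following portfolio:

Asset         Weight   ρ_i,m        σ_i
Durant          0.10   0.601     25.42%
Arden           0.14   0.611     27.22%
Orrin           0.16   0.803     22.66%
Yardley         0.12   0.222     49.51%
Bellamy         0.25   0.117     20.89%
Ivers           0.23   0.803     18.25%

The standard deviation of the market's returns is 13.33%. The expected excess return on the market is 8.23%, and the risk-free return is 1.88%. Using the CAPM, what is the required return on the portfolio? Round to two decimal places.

9.33%

β_Durant = 0.601 × 25.42% / 13.33% = 1.1461
β_Arden = 0.611 × 27.22% / 13.33% = 1.2477
β_Orrin = 0.803 × 22.66% / 13.33% = 1.3650
β_Yardley = 0.222 × 49.51% / 13.33% = 0.8245
β_Bellamy = 0.117 × 20.89% / 13.33% = 0.1834
β_Ivers = 0.803 × 18.25% / 13.33% = 1.0994
β_P = Σ w_i β_i = 0.10×1.1461 + 0.14×1.2477 + 0.16×1.3650 + 0.12×0.8245 + 0.25×0.1834 + 0.23×1.0994 = 0.9053
E(R_P) = R_f + β_P × MRP = 1.88% + 0.9053 × 8.23% = 9.33%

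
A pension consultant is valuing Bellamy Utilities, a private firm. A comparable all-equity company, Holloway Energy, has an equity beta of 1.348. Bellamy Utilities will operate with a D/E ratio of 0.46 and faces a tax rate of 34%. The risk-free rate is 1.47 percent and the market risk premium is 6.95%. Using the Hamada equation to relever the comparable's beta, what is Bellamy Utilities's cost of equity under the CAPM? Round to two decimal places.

β_L = β_U × [1 + (1 − t)(D/E)] = 1.348 × [1 + (1 − 0.34) × 0.46]
    = 1.348 × [1 + 0.66 × 0.46] = 1.348 × 1.3036 = 1.7573
E(R) = R_f + β_L × MRP = 1.47% + 1.7573 × 6.95% = 13.68%

13.68%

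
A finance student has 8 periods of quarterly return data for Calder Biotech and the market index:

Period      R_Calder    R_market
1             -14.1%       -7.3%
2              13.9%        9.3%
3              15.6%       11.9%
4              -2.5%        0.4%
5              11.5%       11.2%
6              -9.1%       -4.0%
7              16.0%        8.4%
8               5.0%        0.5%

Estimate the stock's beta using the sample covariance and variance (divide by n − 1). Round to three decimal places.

1.536

Mean R_i = (-14.1 + 13.9 + 15.6 − 2.5 + 11.5 − 9.1 + 16.0 + 5.0) / 8 = 4.5375%
Mean R_m = (-7.3 + 9.3 + 11.9 + 0.4 + 11.2 − 4.0 + 8.4 + 0.5) / 8 = 3.8000%
Σ(R_i − R̄_i)(R_m − R̄_m) = 581.0000  ⇒  Cov = 581.0000 / 7 = 83.0000
Σ(R_m − R̄_m)² = 378.2800  ⇒  Var(R_m) = 378.2800 / 7 = 54.0400
β = Cov / Var(R_m) = 83.0000 / 54.0400 = 1.5359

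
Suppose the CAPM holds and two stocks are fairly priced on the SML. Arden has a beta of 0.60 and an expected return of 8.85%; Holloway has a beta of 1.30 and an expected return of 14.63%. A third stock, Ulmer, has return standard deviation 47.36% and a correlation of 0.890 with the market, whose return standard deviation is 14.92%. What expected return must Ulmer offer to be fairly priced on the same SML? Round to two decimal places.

MRP = (14.63% − 8.85%) / (1.30 − 0.60) = 8.2571%
R_f = 8.85% − 0.60 × 8.2571% = 3.8957%
β_Ulmer = ρ·σ_i/σ_m = 0.890 × 47.36 / 14.92 = 2.8251
E(R_Ulmer) = R_f + β × MRP = 3.8957% + 2.8251 × 8.2571% = 27.22%

27.22%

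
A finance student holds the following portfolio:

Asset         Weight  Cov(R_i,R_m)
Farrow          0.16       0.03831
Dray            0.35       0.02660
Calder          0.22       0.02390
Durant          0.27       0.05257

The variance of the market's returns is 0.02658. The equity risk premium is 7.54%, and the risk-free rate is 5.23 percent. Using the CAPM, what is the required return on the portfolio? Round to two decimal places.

β_Farrow = 0.03831 / 0.02658 = 1.4413
β_Dray = 0.02660 / 0.02658 = 1.0008
β_Calder = 0.02390 / 0.02658 = 0.8992
β_Durant = 0.05257 / 0.02658 = 1.9778
β_P = Σ w_i β_i = 0.16×1.4413 + 0.35×1.0008 + 0.22×0.8992 + 0.27×1.9778 = 1.3127
E(R_P) = R_f + β_P × MRP = 5.23% + 1.3127 × 7.54% = 15.13%

15.13%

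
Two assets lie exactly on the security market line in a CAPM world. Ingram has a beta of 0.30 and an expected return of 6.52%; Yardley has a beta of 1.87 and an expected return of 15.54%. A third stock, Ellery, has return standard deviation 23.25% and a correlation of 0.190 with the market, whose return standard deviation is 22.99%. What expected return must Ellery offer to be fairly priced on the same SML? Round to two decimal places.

5.90%

MRP = (15.54% − 6.52%) / (1.87 − 0.30) = 5.7452%
R_f = 6.52% − 0.30 × 5.7452% = 4.7964%
β_Ellery = ρ·σ_i/σ_m = 0.190 × 23.25 / 22.99 = 0.1921
E(R_Ellery) = R_f + β × MRP = 4.7964% + 0.1921 × 5.7452% = 5.90%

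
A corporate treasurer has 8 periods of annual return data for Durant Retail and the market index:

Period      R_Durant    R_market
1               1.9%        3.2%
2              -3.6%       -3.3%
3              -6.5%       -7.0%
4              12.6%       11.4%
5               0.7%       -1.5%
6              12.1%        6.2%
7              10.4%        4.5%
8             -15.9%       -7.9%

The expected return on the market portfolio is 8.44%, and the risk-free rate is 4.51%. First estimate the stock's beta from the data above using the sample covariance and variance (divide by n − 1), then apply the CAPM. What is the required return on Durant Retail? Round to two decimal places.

Mean R_i = (1.9 − 3.6 − 6.5 + 12.6 + 0.7 + 12.1 + 10.4 − 15.9) / 8 = 1.4625%
Mean R_m = (3.2 − 3.3 − 7.0 + 11.4 − 1.5 + 6.2 + 4.5 − 7.9) / 8 = 0.7000%
Σ(R_i − R̄_i)(R_m − R̄_m) = 445.2900  ⇒  Cov = 445.2900 / 7 = 63.6129
Σ(R_m − R̄_m)² = 319.5200  ⇒  Var(R_m) = 319.5200 / 7 = 45.6457
β = Cov / Var(R_m) = 63.6129 / 45.6457 = 1.3936
MRP = 8.44% − 4.51% = 3.93%
E(R) = R_f + β × MRP = 4.51% + 1.3936 × 3.93% = 9.99%

9.99%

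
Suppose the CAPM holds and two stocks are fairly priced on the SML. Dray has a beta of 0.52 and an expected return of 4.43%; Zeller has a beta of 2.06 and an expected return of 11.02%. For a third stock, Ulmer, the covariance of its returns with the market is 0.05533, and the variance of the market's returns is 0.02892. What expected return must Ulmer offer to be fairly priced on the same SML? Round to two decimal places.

MRP = (11.02% − 4.43%) / (2.06 − 0.52) = 4.2792%
R_f = 4.43% − 0.52 × 4.2792% = 2.2048%
β_Ulmer = Cov / Var(R_m) = 0.05533 / 0.02892 = 1.9132
E(R_Ulmer) = R_f + β × MRP = 2.2048% + 1.9132 × 4.2792% = 10.39%

10.39%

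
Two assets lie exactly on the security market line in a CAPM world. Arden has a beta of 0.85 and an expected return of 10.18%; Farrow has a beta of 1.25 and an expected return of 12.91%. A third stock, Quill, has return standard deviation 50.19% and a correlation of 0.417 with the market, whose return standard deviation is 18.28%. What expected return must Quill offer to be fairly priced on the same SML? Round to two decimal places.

12.19%

MRP = (12.91% − 10.18%) / (1.25 − 0.85) = 6.8250%
R_f = 10.18% − 0.85 × 6.8250% = 4.3788%
β_Quill = ρ·σ_i/σ_m = 0.417 × 50.19 / 18.28 = 1.1449
E(R_Quill) = R_f + β × MRP = 4.3788% + 1.1449 × 6.8250% = 12.19%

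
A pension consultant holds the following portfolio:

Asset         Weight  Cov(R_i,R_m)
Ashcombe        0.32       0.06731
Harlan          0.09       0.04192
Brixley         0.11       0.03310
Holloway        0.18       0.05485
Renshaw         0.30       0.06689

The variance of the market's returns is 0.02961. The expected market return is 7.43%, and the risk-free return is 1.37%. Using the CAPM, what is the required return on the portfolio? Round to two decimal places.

13.42%

β_Ashcombe = 0.06731 / 0.02961 = 2.2732
β_Harlan = 0.04192 / 0.02961 = 1.4157
β_Brixley = 0.03310 / 0.02961 = 1.1179
β_Holloway = 0.05485 / 0.02961 = 1.8524
β_Renshaw = 0.06689 / 0.02961 = 2.2590
β_P = Σ w_i β_i = 0.32×2.2732 + 0.09×1.4157 + 0.11×1.1179 + 0.18×1.8524 + 0.30×2.2590 = 1.9889
MRP = 7.43% − 1.37% = 6.06%
E(R_P) = R_f + β_P × MRP = 1.37% + 1.9889 × 6.06% = 13.42%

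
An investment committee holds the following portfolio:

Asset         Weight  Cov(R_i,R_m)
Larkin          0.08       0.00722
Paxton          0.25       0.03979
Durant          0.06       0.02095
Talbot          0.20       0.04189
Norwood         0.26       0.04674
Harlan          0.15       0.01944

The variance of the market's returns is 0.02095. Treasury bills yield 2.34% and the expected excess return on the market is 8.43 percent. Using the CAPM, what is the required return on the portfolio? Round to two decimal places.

β_Larkin = 0.00722 / 0.02095 = 0.3446
β_Paxton = 0.03979 / 0.02095 = 1.8993
β_Durant = 0.02095 / 0.02095 = 1.0000
β_Talbot = 0.04189 / 0.02095 = 1.9995
β_Norwood = 0.04674 / 0.02095 = 2.2310
β_Harlan = 0.01944 / 0.02095 = 0.9279
β_P = Σ w_i β_i = 0.08×0.3446 + 0.25×1.8993 + 0.06×1.0000 + 0.20×1.9995 + 0.26×2.2310 + 0.15×0.9279 = 1.6815
E(R_P) = R_f + β_P × MRP = 2.34% + 1.6815 × 8.43% = 16.52%

16.52%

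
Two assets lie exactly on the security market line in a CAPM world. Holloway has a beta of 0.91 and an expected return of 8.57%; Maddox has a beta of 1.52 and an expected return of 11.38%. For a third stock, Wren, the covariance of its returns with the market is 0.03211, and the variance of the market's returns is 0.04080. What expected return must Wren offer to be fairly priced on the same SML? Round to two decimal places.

MRP = (11.38% − 8.57%) / (1.52 − 0.91) = 4.6066%
R_f = 8.57% − 0.91 × 4.6066% = 4.3780%
β_Wren = Cov / Var(R_m) = 0.03211 / 0.04080 = 0.7870
E(R_Wren) = R_f + β × MRP = 4.3780% + 0.7870 × 4.6066% = 8.00%

8.00%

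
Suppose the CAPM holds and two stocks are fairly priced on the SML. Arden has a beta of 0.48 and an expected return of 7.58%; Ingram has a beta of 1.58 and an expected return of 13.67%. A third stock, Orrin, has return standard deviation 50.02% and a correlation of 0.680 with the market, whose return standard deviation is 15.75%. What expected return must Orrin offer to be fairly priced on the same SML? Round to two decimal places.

16.88%

MRP = (13.67% − 7.58%) / (1.58 − 0.48) = 5.5364%
R_f = 7.58% − 0.48 × 5.5364% = 4.9225%
β_Orrin = ρ·σ_i/σ_m = 0.680 × 50.02 / 15.75 = 2.1596
E(R_Orrin) = R_f + β × MRP = 4.9225% + 2.1596 × 5.5364% = 16.88%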